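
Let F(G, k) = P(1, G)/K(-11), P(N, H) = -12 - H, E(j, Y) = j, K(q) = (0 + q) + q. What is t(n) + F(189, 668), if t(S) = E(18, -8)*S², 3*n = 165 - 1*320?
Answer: 1057301/22 ≈ 48059.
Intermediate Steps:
K(q) = 2*q (K(q) = q + q = 2*q)
n = -155/3 (n = (165 - 1*320)/3 = (165 - 320)/3 = (⅓)*(-155) = -155/3 ≈ -51.667)
t(S) = 18*S²
F(G, k) = 6/11 + G/22 (F(G, k) = (-12 - G)/((2*(-11))) = (-12 - G)/(-22) = (-12 - G)*(-1/22) = 6/11 + G/22)
t(n) + F(189, 668) = 18*(-155/3)² + (6/11 + (1/22)*189) = 18*(24025/9) + (6/11 + 189/22) = 48050 + 201/22 = 1057301/22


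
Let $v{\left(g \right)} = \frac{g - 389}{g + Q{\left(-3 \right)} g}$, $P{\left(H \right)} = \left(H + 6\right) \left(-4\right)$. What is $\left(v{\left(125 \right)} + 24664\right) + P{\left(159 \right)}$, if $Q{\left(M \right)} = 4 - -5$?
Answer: $\frac{15002368}{625} \approx 24004.0$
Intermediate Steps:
$Q{\left(M \right)} = 9$ ($Q{\left(M \right)} = 4 + 5 = 9$)
$P{\left(H \right)} = -24 - 4 H$ ($P{\left(H \right)} = \left(6 + H\right) \left(-4\right) = -24 - 4 H$)
$v{\left(g \right)} = \frac{-389 + g}{10 g}$ ($v{\left(g \right)} = \frac{g - 389}{g + 9 g} = \frac{-389 + g}{10 g}$)
$\left(v{\left(125 \right)} + 24664\right) + P{\left(159 \right)} = \left(\frac{-389 + 125}{10 \cdot 125} + 24664\right) - 660 = \left(\frac{1}{10} \cdot \frac{1}{125} \left(-264\right) + 24664\right) - 660 = \left(- \frac{132}{625} + 24664\right) - 660 = \frac{15414868}{625} - 660 = \frac{15002368}{625}$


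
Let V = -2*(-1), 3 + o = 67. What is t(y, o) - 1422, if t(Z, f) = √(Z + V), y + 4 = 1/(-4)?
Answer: -1422 + 3*I/2 ≈ -1422.0 + 1.5*I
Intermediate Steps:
o = 64 (o = -3 + 67 = 64)
y = -17/4 (y = -4 + 1/(-4) = -4 - ¼ = -17/4 ≈ -4.2500)
V = 2
t(Z, f) = √(2 + Z) (t(Z, f) = √(Z + 2) = √(2 + Z))
t(y, o) - 1422 = √(2 - 17/4) - 1422 = √(-9/4) - 1422 = 3*I/2 - 1422 = -1422 + 3*I/2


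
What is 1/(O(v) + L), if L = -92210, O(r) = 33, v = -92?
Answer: -1/92177 ≈ -1.0849e-5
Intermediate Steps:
1/(O(v) + L) = 1/(33 - 92210) = 1/(-92177) = -1/92177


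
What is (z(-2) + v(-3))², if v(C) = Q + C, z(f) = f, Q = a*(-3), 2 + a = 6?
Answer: 289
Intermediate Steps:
a = 4 (a = -2 + 6 = 4)
Q = -12 (Q = 4*(-3) = -12)
v(C) = -12 + C
(z(-2) + v(-3))² = (-2 + (-12 - 3))² = (-2 - 15)² = (-17)² = 289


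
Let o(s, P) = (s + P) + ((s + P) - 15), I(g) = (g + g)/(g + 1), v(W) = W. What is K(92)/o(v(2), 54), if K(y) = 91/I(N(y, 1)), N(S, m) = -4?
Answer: 273/776 ≈ 0.35180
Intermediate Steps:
I(g) = 2*g/(1 + g) (I(g) = (2*g)/(1 + g) = 2*g/(1 + g))
o(s, P) = -15 + 2*P + 2*s (o(s, P) = (P + s) + ((P + s) - 15) = (P + s) + (-15 + P + s) = -15 + 2*P + 2*s)
K(y) = 273/8 (K(y) = 91/((2*(-4)/(1 - 4))) = 91/((2*(-4)/(-3))) = 91/((2*(-4)*(-⅓))) = 91/(8/3) = 91*(3/8) = 273/8)
K(92)/o(v(2), 54) = 273/(8*(-15 + 2*54 + 2*2)) = 273/(8*(-15 + 108 + 4)) = (273/8)/97 = (273/8)*(1/97) = 273/776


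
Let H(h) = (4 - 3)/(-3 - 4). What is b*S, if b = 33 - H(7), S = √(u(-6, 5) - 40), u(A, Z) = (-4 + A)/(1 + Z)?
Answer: 1160*I*√15/21 ≈ 213.94*I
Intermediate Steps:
H(h) = -⅐ (H(h) = 1/(-7) = 1*(-⅐) = -⅐)
u(A, Z) = (-4 + A)/(1 + Z)
S = 5*I*√15/3 (S = √((-4 - 6)/(1 + 5) - 40) = √(-10/6 - 40) = √((⅙)*(-10) - 40) = √(-5/3 - 40) = √(-125/3) = 5*I*√15/3 ≈ 6.455*I)
b = 232/7 (b = 33 - 1*(-⅐) = 33 + ⅐ = 232/7 ≈ 33.143)
b*S = 232*(5*I*√15/3)/7 = 1160*I*√15/21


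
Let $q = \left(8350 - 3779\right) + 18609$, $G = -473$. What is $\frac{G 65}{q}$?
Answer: $- \frac{6149}{4636} \approx -1.3264$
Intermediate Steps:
$q = 23180$ ($q = 4571 + 18609 = 23180$)
$\frac{G 65}{q} = \frac{\left(-473\right) 65}{23180} = \left(-30745\right) \frac{1}{23180} = - \frac{6149}{4636}$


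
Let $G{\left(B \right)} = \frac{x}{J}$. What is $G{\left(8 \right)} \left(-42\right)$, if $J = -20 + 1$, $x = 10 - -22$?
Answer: $\frac{1344}{19} \approx 70.737$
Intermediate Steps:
$x = 32$ ($x = 10 + 22 = 32$)
$J = -19$
$G{\left(B \right)} = - \frac{32}{19}$ ($G{\left(B \right)} = \frac{32}{-19} = 32 \left(- \frac{1}{19}\right) = - \frac{32}{19}$)
$G{\left(8 \right)} \left(-42\right) = \left(- \frac{32}{19}\right) \left(-42\right) = \frac{1344}{19}$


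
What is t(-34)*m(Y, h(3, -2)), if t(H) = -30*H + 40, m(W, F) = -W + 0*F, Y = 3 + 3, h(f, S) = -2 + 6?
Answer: -6360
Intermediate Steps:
h(f, S) = 4
Y = 6
m(W, F) = -W (m(W, F) = -W + 0 = -W)
t(H) = 40 - 30*H
t(-34)*m(Y, h(3, -2)) = (40 - 30*(-34))*(-1*6) = (40 + 1020)*(-6) = 1060*(-6) = -6360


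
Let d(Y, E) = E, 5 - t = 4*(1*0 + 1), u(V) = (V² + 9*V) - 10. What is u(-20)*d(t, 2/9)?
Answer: 140/3 ≈ 46.667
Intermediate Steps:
u(V) = -10 + V² + 9*V
t = 1 (t = 5 - 4*(1*0 + 1) = 5 - 4*(0 + 1) = 5 - 4 = 1)
u(-20)*d(t, 2/9) = (-10 + (-20)² + 9*(-20))*(2/9) = (-10 + 400 - 180)*(2*(⅑)) = 210*(2/9) = 140/3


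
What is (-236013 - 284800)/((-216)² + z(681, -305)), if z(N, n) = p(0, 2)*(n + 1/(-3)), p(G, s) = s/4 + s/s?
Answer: -520813/46198 ≈ -11.273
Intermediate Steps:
p(G, s) = 1 + s/4 (p(G, s) = s*(¼) + 1 = s/4 + 1 = 1 + s/4)
z(N, n) = -½ + 3*n/2 (z(N, n) = (1 + (¼)*2)*(n + 1/(-3)) = (1 + ½)*(n - ⅓) = 3*(-⅓ + n)/2 = -½ + 3*n/2)
(-236013 - 284800)/((-216)² + z(681, -305)) = (-236013 - 284800)/((-216)² + (-½ + (3/2)*(-305))) = -520813/(46656 + (-½ - 915/2)) = -520813/(46656 - 458) = -520813/46198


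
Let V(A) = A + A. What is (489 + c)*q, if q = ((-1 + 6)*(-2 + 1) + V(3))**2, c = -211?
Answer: 278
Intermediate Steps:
V(A) = 2*A
q = 1 (q = ((-1 + 6)*(-2 + 1) + 2*3)**2 = (5*(-1) + 6)**2 = (-5 + 6)**2 = 1**2 = 1)
(489 + c)*q = (489 - 211)*1 = 278*1 = 278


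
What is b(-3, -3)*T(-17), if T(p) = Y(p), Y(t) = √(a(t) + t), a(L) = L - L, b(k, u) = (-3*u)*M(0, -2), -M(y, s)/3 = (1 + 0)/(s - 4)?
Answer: 9*I*√17/2 ≈ 18.554*I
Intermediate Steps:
M(y, s) = -3/(-4 + s) (M(y, s) = -3*(1 + 0)/(s - 4) = -3/(-4 + s))
b(k, u) = -3*u/2 (b(k, u) = (-3*u)*(-3/(-4 - 2)) = (-3*u)*(-3/(-6)) = (-3*u)*(-3*(-⅙)) = -3*u*(½) = -3*u/2)
a(L) = 0
Y(t) = √t (Y(t) = √(0 + t) = √t)
T(p) = √p
b(-3, -3)*T(-17) = (-3/2*(-3))*√(-17) = 9*(I*√17)/2 = 9*I*√17/2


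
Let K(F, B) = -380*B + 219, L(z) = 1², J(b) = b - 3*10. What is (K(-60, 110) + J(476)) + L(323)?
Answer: -41134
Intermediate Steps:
J(b) = -30 + b (J(b) = b - 30 = -30 + b)
L(z) = 1
K(F, B) = 219 - 380*B
(K(-60, 110) + J(476)) + L(323) = ((219 - 380*110) + (-30 + 476)) + 1 = ((219 - 41800) + 446) + 1 = (-41581 + 446) + 1 = -41135 + 1 = -41134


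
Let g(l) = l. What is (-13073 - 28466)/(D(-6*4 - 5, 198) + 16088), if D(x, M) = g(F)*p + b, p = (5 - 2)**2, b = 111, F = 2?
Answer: -41539/16217 ≈ -2.5614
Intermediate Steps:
p = 9 (p = 3**2 = 9)
D(x, M) = 129 (D(x, M) = 2*9 + 111 = 18 + 111 = 129)
(-13073 - 28466)/(D(-6*4 - 5, 198) + 16088) = (-13073 - 28466)/(129 + 16088) = -41539/16217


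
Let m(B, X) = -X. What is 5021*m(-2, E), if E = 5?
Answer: -25105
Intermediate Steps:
5021*m(-2, E) = 5021*(-1*5) = 5021*(-5) = -25105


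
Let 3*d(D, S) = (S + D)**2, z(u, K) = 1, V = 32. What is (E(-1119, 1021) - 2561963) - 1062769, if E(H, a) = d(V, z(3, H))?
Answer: -3624369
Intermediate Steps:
d(D, S) = (D + S)**2/3 (d(D, S) = (S + D)**2/3 = (D + S)**2/3)
E(H, a) = 363 (E(H, a) = (32 + 1)**2/3 = (1/3)*33**2 = (1/3)*1089 = 363)
(E(-1119, 1021) - 2561963) - 1062769 = (363 - 2561963) - 1062769 = -2561600 - 1062769 = -3624369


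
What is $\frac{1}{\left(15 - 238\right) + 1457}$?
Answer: $\frac{1}{1234} \approx 0.00081037$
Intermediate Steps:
$\frac{1}{\left(15 - 238\right) + 1457} = \frac{1}{-223 + 1457} = \frac{1}{1234}$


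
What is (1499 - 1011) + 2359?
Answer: 2847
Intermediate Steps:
(1499 - 1011) + 2359 = 488 + 2359 = 2847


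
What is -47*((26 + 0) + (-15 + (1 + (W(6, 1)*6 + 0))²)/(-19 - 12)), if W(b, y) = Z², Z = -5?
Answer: 1033060/31 ≈ 33325.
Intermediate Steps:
W(b, y) = 25 (W(b, y) = (-5)² = 25)
-47*((26 + 0) + (-15 + (1 + (W(6, 1)*6 + 0))²)/(-19 - 12)) = -47*((26 + 0) + (-15 + (1 + (25*6 + 0))²)/(-19 - 12)) = -47*(26 + (-15 + (1 + (150 + 0))²)/(-31)) = -47*(26 + (-15 + (1 + 150)²)*(-1/31)) = -47*(26 + (-15 + 151²)*(-1/31)) = -47*(26 + (-15 + 22801)*(-1/31)) = -47*(26 + 22786*(-1/31)) = -47*(26 - 22786/31) = -47*(-21980/31) = 1033060/31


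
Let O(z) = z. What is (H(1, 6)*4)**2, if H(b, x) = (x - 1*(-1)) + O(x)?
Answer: 2704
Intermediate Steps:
H(b, x) = 1 + 2*x (H(b, x) = (x - 1*(-1)) + x = (x + 1) + x = (1 + x) + x = 1 + 2*x)
(H(1, 6)*4)**2 = ((1 + 2*6)*4)**2 = ((1 + 12)*4)**2 = (13*4)**2 = 52**2 = 2704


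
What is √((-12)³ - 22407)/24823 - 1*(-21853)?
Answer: 21853 + I*√24135/24823 ≈ 21853.0 + 0.0062585*I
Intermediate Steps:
√((-12)³ - 22407)/24823 - 1*(-21853) = √(-1728 - 22407)*(1/24823) + 21853 = √(-24135)*(1/24823) + 21853 = (I*√24135)*(1/24823) + 21853 = I*√24135/24823 + 21853 = 21853 + I*√24135/24823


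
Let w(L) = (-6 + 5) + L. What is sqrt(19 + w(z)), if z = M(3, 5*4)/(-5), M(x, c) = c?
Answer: sqrt(14) ≈ 3.7417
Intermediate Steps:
z = -4 (z = (5*4)/(-5) = 20*(-1/5) = -4)
w(L) = -1 + L
sqrt(19 + w(z)) = sqrt(19 + (-1 - 4)) = sqrt(19 - 5) = sqrt(14)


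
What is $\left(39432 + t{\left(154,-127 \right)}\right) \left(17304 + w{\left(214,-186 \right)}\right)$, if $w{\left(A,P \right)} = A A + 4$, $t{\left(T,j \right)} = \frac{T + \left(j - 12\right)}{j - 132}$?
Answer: $\frac{644473137792}{259} \approx 2.4883 \cdot 10^{9}$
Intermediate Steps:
$t{\left(T,j \right)} = \frac{-12 + T + j}{-132 + j}$ ($t{\left(T,j \right)} = \frac{T + \left(j - 12\right)}{-132 + j} = \frac{T + \left(-12 + j\right)}{-132 + j} = \frac{-12 + T + j}{-132 + j}$)
$w{\left(A,P \right)} = 4 + A^{2}$ ($w{\left(A,P \right)} = A^{2} + 4 = 4 + A^{2}$)
$\left(39432 + t{\left(154,-127 \right)}\right) \left(17304 + w{\left(214,-186 \right)}\right) = \left(39432 + \frac{-12 + 154 - 127}{-132 - 127}\right) \left(17304 + \left(4 + 214^{2}\right)\right) = \left(39432 + \frac{1}{-259} \cdot 15\right) \left(17304 + \left(4 + 45796\right)\right) = \left(39432 - \frac{15}{259}\right) \left(17304 + 45800\right) = \left(39432 - \frac{15}{259}\right) 63104 = \frac{10212873}{259} \cdot 63104 = \frac{644473137792}{259}$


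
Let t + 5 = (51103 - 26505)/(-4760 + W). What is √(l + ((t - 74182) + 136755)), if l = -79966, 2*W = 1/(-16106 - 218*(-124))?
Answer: I*√188288842052306185102/104015519 ≈ 131.92*I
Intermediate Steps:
W = 1/21852 (W = 1/(2*(-16106 - 218*(-124))) = 1/(2*(-16106 + 27032)) = (½)/10926 = (½)*(1/10926) = 1/21852 ≈ 4.5762e-5)
t = -1057593091/104015519 (t = -5 + (51103 - 26505)/(-4760 + 1/21852) = -5 + 24598/(-104015519/21852) = -5 + 24598*(-21852/104015519) = -5 - 537515496/104015519 = -1057593091/104015519 ≈ -10.168)
√(l + ((t - 74182) + 136755)) = √(-79966 + ((-1057593091/104015519 - 74182) + 136755)) = √(-79966 + (-7717136823549/104015519 + 136755)) = √(-79966 + 6507505477296/104015519) = √(-1810199515058/104015519) = I*√188288842052306185102/104015519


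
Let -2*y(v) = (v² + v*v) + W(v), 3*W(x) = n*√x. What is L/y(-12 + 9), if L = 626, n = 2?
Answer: -8451/122 + 313*I*√3/122 ≈ -69.271 + 4.4437*I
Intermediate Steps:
W(x) = 2*√x/3 (W(x) = (2*√x)/3 = 2*√x/3)
y(v) = -v² - √v/3 (y(v) = -((v² + v*v) + 2*√v/3)/2 = -((v² + v²) + 2*√v/3)/2 = -(2*v² + 2*√v/3)/2 = -v² - √v/3)
L/y(-12 + 9) = 626/(-(-12 + 9)² - √(-12 + 9)/3) = 626/(-1*(-3)² - I*√3/3) = 626/(-1*9 - I*√3/3) = 626/(-9 - I*√3/3)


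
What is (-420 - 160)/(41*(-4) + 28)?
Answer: 145/34 ≈ 4.2647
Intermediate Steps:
(-420 - 160)/(41*(-4) + 28) = -580/(-164 + 28) = -580/(-136) = -580*(-1/136) = 145/34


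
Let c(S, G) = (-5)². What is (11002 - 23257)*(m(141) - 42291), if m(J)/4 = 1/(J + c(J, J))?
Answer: 43016900505/83 ≈ 5.1828e+8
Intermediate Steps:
c(S, G) = 25
m(J) = 4/(25 + J) (m(J) = 4/(J + 25) = 4/(25 + J))
(11002 - 23257)*(m(141) - 42291) = (11002 - 23257)*(4/(25 + 141) - 42291) = -12255*(4/166 - 42291) = -12255*(4*(1/166) - 42291) = -12255*(2/83 - 42291) = -12255*(-3510151/83) = 43016900505/83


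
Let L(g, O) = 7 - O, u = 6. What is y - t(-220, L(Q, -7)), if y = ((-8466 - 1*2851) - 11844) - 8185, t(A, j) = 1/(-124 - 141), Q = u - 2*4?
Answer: -8306689/265 ≈ -31346.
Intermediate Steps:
Q = -2 (Q = 6 - 2*4 = 6 - 8 = -2)
t(A, j) = -1/265 (t(A, j) = 1/(-265) = -1/265)
y = -31346 (y = ((-8466 - 2851) - 11844) - 8185 = (-11317 - 11844) - 8185 = -23161 - 8185 = -31346)
y - t(-220, L(Q, -7)) = -31346 - 1*(-1/265) = -31346 + 1/265 = -8306689/265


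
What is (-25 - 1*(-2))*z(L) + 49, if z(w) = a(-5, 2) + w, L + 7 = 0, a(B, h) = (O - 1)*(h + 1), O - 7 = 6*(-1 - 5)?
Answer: 2280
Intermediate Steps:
O = -29 (O = 7 + 6*(-1 - 5) = 7 + 6*(-6) = 7 - 36 = -29)
a(B, h) = -30 - 30*h (a(B, h) = (-29 - 1)*(h + 1) = -30*(1 + h) = -30 - 30*h)
L = -7 (L = -7 + 0 = -7)
z(w) = -90 + w (z(w) = (-30 - 30*2) + w = (-30 - 60) + w = -90 + w)
(-25 - 1*(-2))*z(L) + 49 = (-25 - 1*(-2))*(-90 - 7) + 49 = (-25 + 2)*(-97) + 49 = -23*(-97) + 49 = 2231 + 49 = 2280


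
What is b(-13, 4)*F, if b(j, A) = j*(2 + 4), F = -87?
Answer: 6786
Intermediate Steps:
b(j, A) = 6*j (b(j, A) = j*6 = 6*j)
b(-13, 4)*F = (6*(-13))*(-87) = -78*(-87) = 6786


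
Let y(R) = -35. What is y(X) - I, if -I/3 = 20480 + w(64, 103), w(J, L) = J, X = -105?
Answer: 61597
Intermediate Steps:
I = -61632 (I = -3*(20480 + 64) = -3*20544 = -61632)
y(X) - I = -35 - 1*(-61632) = -35 + 61632 = 61597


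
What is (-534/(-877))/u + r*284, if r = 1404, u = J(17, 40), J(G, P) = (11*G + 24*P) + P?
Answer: 415083777798/1040999 ≈ 3.9874e+5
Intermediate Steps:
J(G, P) = 11*G + 25*P
u = 1187 (u = 11*17 + 25*40 = 187 + 1000 = 1187)
(-534/(-877))/u + r*284 = -534/(-877)/1187 + 1404*284 = -534*(-1/877)*(1/1187) + 398736 = (534/877)*(1/1187) + 398736 = 534/1040999 + 398736 = 415083777798/1040999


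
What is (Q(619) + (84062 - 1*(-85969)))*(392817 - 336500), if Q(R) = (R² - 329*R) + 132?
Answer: 19692534341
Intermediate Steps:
Q(R) = 132 + R² - 329*R
(Q(619) + (84062 - 1*(-85969)))*(392817 - 336500) = ((132 + 619² - 329*619) + (84062 - 1*(-85969)))*(392817 - 336500) = ((132 + 383161 - 203651) + (84062 + 85969))*56317 = (179642 + 170031)*56317 = 349673*56317 = 19692534341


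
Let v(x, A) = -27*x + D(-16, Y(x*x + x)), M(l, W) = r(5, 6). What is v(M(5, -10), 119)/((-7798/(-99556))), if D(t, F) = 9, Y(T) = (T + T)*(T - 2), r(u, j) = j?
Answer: -7616034/3899 ≈ -1953.3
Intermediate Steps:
M(l, W) = 6
Y(T) = 2*T*(-2 + T) (Y(T) = (2*T)*(-2 + T) = 2*T*(-2 + T))
v(x, A) = 9 - 27*x (v(x, A) = -27*x + 9 = 9 - 27*x)
v(M(5, -10), 119)/((-7798/(-99556))) = (9 - 27*6)/((-7798/(-99556))) = (9 - 162)/((-7798*(-1/99556))) = -153/3899/49778 = -153*49778/3899 = -7616034/3899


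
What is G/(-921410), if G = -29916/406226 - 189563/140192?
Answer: 1159991473/749628050664896 ≈ 1.5474e-6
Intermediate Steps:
G = -40599701555/28474817696 (G = -29916*1/406226 - 189563*1/140192 = -14958/203113 - 189563/140192 = -40599701555/28474817696 ≈ -1.4258)
G/(-921410) = -40599701555/28474817696/(-921410) = -40599701555/28474817696*(-1/921410) = 1159991473/749628050664896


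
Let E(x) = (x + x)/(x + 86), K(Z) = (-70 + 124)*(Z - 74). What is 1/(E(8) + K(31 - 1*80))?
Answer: -47/312166 ≈ -0.00015056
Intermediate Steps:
K(Z) = -3996 + 54*Z (K(Z) = 54*(-74 + Z) = -3996 + 54*Z)
E(x) = 2*x/(86 + x) (E(x) = (2*x)/(86 + x) = 2*x/(86 + x))
1/(E(8) + K(31 - 1*80)) = 1/(2*8/(86 + 8) + (-3996 + 54*(31 - 1*80))) = 1/(2*8/94 + (-3996 + 54*(31 - 80))) = 1/(2*8*(1/94) + (-3996 + 54*(-49))) = 1/(8/47 + (-3996 - 2646)) = 1/(8/47 - 6642) = 1/(-312166/47) = -47/312166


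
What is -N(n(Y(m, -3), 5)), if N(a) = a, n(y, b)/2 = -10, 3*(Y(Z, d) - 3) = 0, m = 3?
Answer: 20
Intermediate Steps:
Y(Z, d) = 3 (Y(Z, d) = 3 + (1/3)*0 = 3 + 0 = 3)
n(y, b) = -20 (n(y, b) = 2*(-10) = -20)
-N(n(Y(m, -3), 5)) = -1*(-20) = 20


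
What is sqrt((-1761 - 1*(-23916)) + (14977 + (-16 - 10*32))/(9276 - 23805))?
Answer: sqrt(4676527018266)/14529 ≈ 148.84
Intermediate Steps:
sqrt((-1761 - 1*(-23916)) + (14977 + (-16 - 10*32))/(9276 - 23805)) = sqrt((-1761 + 23916) + (14977 + (-16 - 320))/(-14529)) = sqrt(22155 + (14977 - 336)*(-1/14529)) = sqrt(22155 + 14641*(-1/14529)) = sqrt(22155 - 14641/14529) = sqrt(321875354/14529) = sqrt(4676527018266)/14529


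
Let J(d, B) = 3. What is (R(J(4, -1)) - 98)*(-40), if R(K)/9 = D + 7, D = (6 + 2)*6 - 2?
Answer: -15160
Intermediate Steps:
D = 46 (D = 8*6 - 2 = 48 - 2 = 46)
R(K) = 477 (R(K) = 9*(46 + 7) = 9*53 = 477)
(R(J(4, -1)) - 98)*(-40) = (477 - 98)*(-40) = 379*(-40) = -15160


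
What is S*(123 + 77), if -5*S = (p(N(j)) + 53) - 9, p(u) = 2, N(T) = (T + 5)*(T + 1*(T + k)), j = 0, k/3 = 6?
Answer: -1840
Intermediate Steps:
k = 18 (k = 3*6 = 18)
N(T) = (5 + T)*(18 + 2*T) (N(T) = (T + 5)*(T + 1*(T + 18)) = (5 + T)*(T + 1*(18 + T)) = (5 + T)*(T + (18 + T)) = (5 + T)*(18 + 2*T))
S = -46/5 (S = -((2 + 53) - 9)/5 = -(55 - 9)/5 = -1/5*46 = -46/5 ≈ -9.2000)
S*(123 + 77) = -46*(123 + 77)/5 = -46/5*200 = -1840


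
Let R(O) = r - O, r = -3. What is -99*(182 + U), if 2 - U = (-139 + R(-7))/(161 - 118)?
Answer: -796653/43 ≈ -18527.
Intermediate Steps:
R(O) = -3 - O
U = 221/43 (U = 2 - (-139 + (-3 - 1*(-7)))/(161 - 118) = 2 - (-139 + (-3 + 7))/43 = 2 - (-139 + 4)/43 = 2 - (-135)/43 = 2 - 1*(-135/43) = 2 + 135/43 = 221/43 ≈ 5.1395)
-99*(182 + U) = -99*(182 + 221/43) = -99*8047/43 = -796653/43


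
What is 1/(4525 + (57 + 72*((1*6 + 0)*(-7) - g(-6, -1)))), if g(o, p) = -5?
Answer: 1/1918 ≈ 0.00052138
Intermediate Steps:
1/(4525 + (57 + 72*((1*6 + 0)*(-7) - g(-6, -1)))) = 1/(4525 + (57 + 72*((1*6 + 0)*(-7) - 1*(-5)))) = 1/(4525 + (57 + 72*((6 + 0)*(-7) + 5))) = 1/(4525 + (57 + 72*(6*(-7) + 5))) = 1/(4525 + (57 + 72*(-42 + 5))) = 1/(4525 + (57 + 72*(-37))) = 1/(4525 + (57 - 2664)) = 1/(4525 - 2607) = 1/1918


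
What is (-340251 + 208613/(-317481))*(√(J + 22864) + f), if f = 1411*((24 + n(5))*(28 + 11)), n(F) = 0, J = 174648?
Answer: -47555373428591808/105827 - 216046872688*√49378/317481 ≈ -4.4952e+11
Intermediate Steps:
f = 1320696 (f = 1411*((24 + 0)*(28 + 11)) = 1411*(24*39) = 1411*936 = 1320696)
(-340251 + 208613/(-317481))*(√(J + 22864) + f) = (-340251 + 208613/(-317481))*(√(174648 + 22864) + 1320696) = (-340251 + 208613*(-1/317481))*(√197512 + 1320696) = (-340251 - 208613/317481)*(2*√49378 + 1320696) = -108023436344*(1320696 + 2*√49378)/317481 = -47555373428591808/105827 - 216046872688*√49378/317481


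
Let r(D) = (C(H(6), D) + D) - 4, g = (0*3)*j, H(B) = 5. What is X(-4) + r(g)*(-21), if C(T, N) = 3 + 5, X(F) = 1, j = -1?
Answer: -83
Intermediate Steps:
C(T, N) = 8
g = 0 (g = (0*3)*(-1) = 0*(-1) = 0)
r(D) = 4 + D (r(D) = (8 + D) - 4 = 4 + D)
X(-4) + r(g)*(-21) = 1 + (4 + 0)*(-21) = 1 + 4*(-21) = 1 - 84 = -83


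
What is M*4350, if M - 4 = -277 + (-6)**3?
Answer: -2127150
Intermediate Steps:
M = -489 (M = 4 + (-277 + (-6)**3) = 4 + (-277 - 216) = 4 - 493 = -489)
M*4350 = -489*4350 = -2127150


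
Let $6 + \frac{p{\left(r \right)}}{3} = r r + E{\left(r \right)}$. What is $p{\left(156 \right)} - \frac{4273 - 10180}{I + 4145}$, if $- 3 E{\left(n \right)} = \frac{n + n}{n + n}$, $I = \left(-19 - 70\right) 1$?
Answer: $\frac{98683097}{1352} \approx 72991.0$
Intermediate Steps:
$I = -89$ ($I = \left(-89\right) 1 = -89$)
$E{\left(n \right)} = - \frac{1}{3}$ ($E{\left(n \right)} = - \frac{\left(n + n\right) \frac{1}{n + n}}{3} = - \frac{2 n \frac{1}{2 n}}{3} = \left(- \frac{1}{3}\right) 1 = - \frac{1}{3}$)
$p{\left(r \right)} = -19 + 3 r^{2}$ ($p{\left(r \right)} = -18 + 3 \left(r r - \frac{1}{3}\right) = -18 + 3 \left(r^{2} - \frac{1}{3}\right) = -18 + 3 \left(- \frac{1}{3} + r^{2}\right) = -18 + \left(-1 + 3 r^{2}\right) = -19 + 3 r^{2}$)
$p{\left(156 \right)} - \frac{4273 - 10180}{I + 4145} = \left(-19 + 3 \cdot 156^{2}\right) - \frac{4273 - 10180}{-89 + 4145} = \left(-19 + 3 \cdot 24336\right) - - \frac{5907}{4056} = \left(-19 + 73008\right) - \left(-5907\right) \frac{1}{4056} = 72989 - - \frac{1969}{1352} = 72989 + \frac{1969}{1352} = \frac{98683097}{1352}$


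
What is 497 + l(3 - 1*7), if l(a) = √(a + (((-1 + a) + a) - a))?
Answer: 497 + 3*I ≈ 497.0 + 3.0*I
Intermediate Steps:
l(a) = √(-1 + 2*a) (l(a) = √(a + ((-1 + 2*a) - a)) = √(a + (-1 + a)) = √(-1 + 2*a))
497 + l(3 - 1*7) = 497 + √(-1 + 2*(3 - 1*7)) = 497 + √(-1 + 2*(3 - 7)) = 497 + √(-1 + 2*(-4)) = 497 + √(-1 - 8) = 497 + √(-9) = 497 + 3*I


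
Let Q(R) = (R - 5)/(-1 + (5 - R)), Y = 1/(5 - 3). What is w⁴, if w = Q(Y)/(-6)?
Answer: 81/38416 ≈ 0.0021085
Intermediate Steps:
Y = ½ (Y = 1/2 = ½ ≈ 0.50000)
Q(R) = (-5 + R)/(4 - R)
w = 3/14 (w = ((5 - 1*½)/(-4 + ½))/(-6) = ((5 - ½)/(-7/2))*(-⅙) = -2/7*9/2*(-⅙) = -9/7*(-⅙) = 3/14 ≈ 0.21429)
w⁴ = (3/14)⁴ = 81/38416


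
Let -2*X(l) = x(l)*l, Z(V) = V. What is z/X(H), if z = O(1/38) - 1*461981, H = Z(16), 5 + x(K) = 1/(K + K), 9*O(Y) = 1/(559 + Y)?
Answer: -353299045636/30398733 ≈ -11622.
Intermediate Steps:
O(Y) = 1/(9*(559 + Y))
x(K) = -5 + 1/(2*K) (x(K) = -5 + 1/(K + K) = -5 + 1/(2*K))
H = 16
X(l) = -l*(-5 + 1/(2*l))/2 (X(l) = -(-5 + 1/(2*l))*l/2 = -l*(-5 + 1/(2*l))/2)
z = -88324761409/191187 (z = 1/(9*(559 + 1/38)) - 1*461981 = 1/(9*(559 + 1/38)) - 461981 = 1/(9*(21243/38)) - 461981 = (1/9)*(38/21243) - 461981 = 38/191187 - 461981 = -88324761409/191187 ≈ -4.6198e+5)
z/X(H) = -88324761409/(191187*(-1/4 + (5/2)*16)) = -88324761409/(191187*(-1/4 + 40)) = -88324761409/(191187*159/4) = -88324761409/191187*4/159 = -353299045636/30398733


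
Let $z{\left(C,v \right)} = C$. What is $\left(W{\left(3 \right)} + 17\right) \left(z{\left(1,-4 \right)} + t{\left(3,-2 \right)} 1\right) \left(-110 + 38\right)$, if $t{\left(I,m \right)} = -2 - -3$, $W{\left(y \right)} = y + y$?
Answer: $-3312$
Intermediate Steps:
$W{\left(y \right)} = 2 y$
$t{\left(I,m \right)} = 1$ ($t{\left(I,m \right)} = -2 + 3 = 1$)
$\left(W{\left(3 \right)} + 17\right) \left(z{\left(1,-4 \right)} + t{\left(3,-2 \right)} 1\right) \left(-110 + 38\right) = \left(2 \cdot 3 + 17\right) \left(1 + 1 \cdot 1\right) \left(-110 + 38\right) = \left(6 + 17\right) \left(1 + 1\right) \left(-72\right) = 23 \cdot 2 \left(-72\right) = 46 \left(-72\right) = -3312$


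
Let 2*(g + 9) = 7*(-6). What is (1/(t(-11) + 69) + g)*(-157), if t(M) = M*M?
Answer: 894743/190 ≈ 4709.2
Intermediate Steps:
t(M) = M²
g = -30 (g = -9 + (7*(-6))/2 = -9 + (½)*(-42) = -9 - 21 = -30)
(1/(t(-11) + 69) + g)*(-157) = (1/((-11)² + 69) - 30)*(-157) = (1/(121 + 69) - 30)*(-157) = (1/190 - 30)*(-157) = -5699/190*(-157) = 894743/190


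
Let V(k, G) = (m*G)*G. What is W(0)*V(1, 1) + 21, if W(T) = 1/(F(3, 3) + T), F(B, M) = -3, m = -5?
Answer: 68/3 ≈ 22.667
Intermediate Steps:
V(k, G) = -5*G² (V(k, G) = (-5*G)*G = -5*G²)
W(T) = 1/(-3 + T)
W(0)*V(1, 1) + 21 = (-5*1²)/(-3 + 0) + 21 = (-5*1)/(-3) + 21 = -⅓*(-5) + 21 = 5/3 + 21 = 68/3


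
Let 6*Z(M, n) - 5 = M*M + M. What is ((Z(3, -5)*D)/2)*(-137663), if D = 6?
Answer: -2340271/2 ≈ -1.1701e+6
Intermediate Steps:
Z(M, n) = ⅚ + M/6 + M²/6 (Z(M, n) = ⅚ + (M*M + M)/6 = ⅚ + (M² + M)/6 = ⅚ + (M + M²)/6 = ⅚ + (M/6 + M²/6) = ⅚ + M/6 + M²/6)
((Z(3, -5)*D)/2)*(-137663) = (((⅚ + (⅙)*3 + (⅙)*3²)*6)/2)*(-137663) = (((⅚ + ½ + (⅙)*9)*6)*(½))*(-137663) = (((⅚ + ½ + 3/2)*6)*(½))*(-137663) = (((17/6)*6)*(½))*(-137663) = (17*(½))*(-137663) = (17/2)*(-137663) = -2340271/2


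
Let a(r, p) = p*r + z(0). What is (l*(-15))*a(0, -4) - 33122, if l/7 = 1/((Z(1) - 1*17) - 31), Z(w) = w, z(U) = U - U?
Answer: -33122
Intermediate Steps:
z(U) = 0
a(r, p) = p*r (a(r, p) = p*r + 0 = p*r)
l = -7/47 (l = 7/((1 - 1*17) - 31) = 7/((1 - 17) - 31) = 7/(-16 - 31) = 7/(-47) = 7*(-1/47) = -7/47 ≈ -0.14894)
(l*(-15))*a(0, -4) - 33122 = (-7/47*(-15))*(-4*0) - 33122 = (105/47)*0 - 33122 = 0 - 33122 = -33122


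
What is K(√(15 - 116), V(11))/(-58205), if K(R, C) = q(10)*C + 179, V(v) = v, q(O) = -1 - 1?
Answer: -157/58205 ≈ -0.0026974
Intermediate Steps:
q(O) = -2
K(R, C) = 179 - 2*C (K(R, C) = -2*C + 179 = 179 - 2*C)
K(√(15 - 116), V(11))/(-58205) = (179 - 2*11)/(-58205) = (179 - 22)*(-1/58205) = 157*(-1/58205) = -157/58205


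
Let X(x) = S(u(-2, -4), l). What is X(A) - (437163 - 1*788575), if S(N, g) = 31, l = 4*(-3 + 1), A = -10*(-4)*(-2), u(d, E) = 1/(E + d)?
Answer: 351443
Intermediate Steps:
A = -80 (A = 40*(-2) = -80)
l = -8 (l = 4*(-2) = -8)
X(x) = 31
X(A) - (437163 - 1*788575) = 31 - (437163 - 1*788575) = 31 - (437163 - 788575) = 31 - 1*(-351412) = 31 + 351412 = 351443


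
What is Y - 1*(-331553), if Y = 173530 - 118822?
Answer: 386261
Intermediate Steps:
Y = 54708
Y - 1*(-331553) = 54708 - 1*(-331553) = 54708 + 331553 = 386261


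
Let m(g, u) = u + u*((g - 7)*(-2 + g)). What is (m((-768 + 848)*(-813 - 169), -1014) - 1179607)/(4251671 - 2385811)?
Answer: -6258795163777/1865860 ≈ -3.3544e+6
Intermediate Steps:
m(g, u) = u + u*(-7 + g)*(-2 + g) (m(g, u) = u + u*((-7 + g)*(-2 + g)) = u + u*(-7 + g)*(-2 + g))
(m((-768 + 848)*(-813 - 169), -1014) - 1179607)/(4251671 - 2385811) = (-1014*(15 + ((-768 + 848)*(-813 - 169))**2 - 9*(-768 + 848)*(-813 - 169)) - 1179607)/(4251671 - 2385811) = (-1014*(15 + (80*(-982))**2 - 720*(-982)) - 1179607)/1865860 = (-1014*(15 + (-78560)**2 - 9*(-78560)) - 1179607)*(1/1865860) = (-1014*(15 + 6171673600 + 707040) - 1179607)*(1/1865860) = (-1014*6172380655 - 1179607)*(1/1865860) = (-6258793984170 - 1179607)*(1/1865860) = -6258795163777*1/1865860 = -6258795163777/1865860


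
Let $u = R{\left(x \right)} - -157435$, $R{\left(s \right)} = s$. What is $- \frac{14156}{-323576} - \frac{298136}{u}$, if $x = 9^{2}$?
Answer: $- \frac{5889991115}{3185524826} \approx -1.849$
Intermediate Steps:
$x = 81$
$u = 157516$ ($u = 81 - -157435 = 81 + 157435 = 157516$)
$- \frac{14156}{-323576} - \frac{298136}{u} = - \frac{14156}{-323576} - \frac{298136}{157516} = \left(-14156\right) \left(- \frac{1}{323576}\right) - \frac{74534}{39379} = \frac{3539}{80894} - \frac{74534}{39379} = - \frac{5889991115}{3185524826}$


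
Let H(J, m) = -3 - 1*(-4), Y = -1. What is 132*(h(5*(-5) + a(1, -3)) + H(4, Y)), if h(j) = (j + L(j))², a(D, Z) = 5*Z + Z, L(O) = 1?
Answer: 232980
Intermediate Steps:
a(D, Z) = 6*Z
h(j) = (1 + j)² (h(j) = (j + 1)² = (1 + j)²)
H(J, m) = 1 (H(J, m) = -3 + 4 = 1)
132*(h(5*(-5) + a(1, -3)) + H(4, Y)) = 132*((1 + (5*(-5) + 6*(-3)))² + 1) = 132*((1 + (-25 - 18))² + 1) = 132*((1 - 43)² + 1) = 132*((-42)² + 1) = 132*(1764 + 1) = 132*1765 = 232980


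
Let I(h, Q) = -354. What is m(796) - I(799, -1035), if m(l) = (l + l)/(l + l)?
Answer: 355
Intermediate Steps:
m(l) = 1 (m(l) = (2*l)/((2*l)) = (2*l)*(1/(2*l)) = 1)
m(796) - I(799, -1035) = 1 - 1*(-354) = 1 + 354 = 355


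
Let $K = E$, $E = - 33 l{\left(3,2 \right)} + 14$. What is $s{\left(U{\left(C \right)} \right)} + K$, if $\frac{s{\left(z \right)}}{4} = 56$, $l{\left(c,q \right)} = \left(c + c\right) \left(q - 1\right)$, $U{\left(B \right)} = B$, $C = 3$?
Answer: $40$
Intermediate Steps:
$l{\left(c,q \right)} = 2 c \left(-1 + q\right)$
$s{\left(z \right)} = 224$ ($s{\left(z \right)} = 4 \cdot 56 = 224$)
$E = -184$ ($E = - 33 \cdot 2 \cdot 3 \left(-1 + 2\right) + 14 = - 33 \cdot 2 \cdot 3 \cdot 1 + 14 = \left(-33\right) 6 + 14 = -198 + 14 = -184$)
$K = -184$
$s{\left(U{\left(C \right)} \right)} + K = 224 - 184 = 40$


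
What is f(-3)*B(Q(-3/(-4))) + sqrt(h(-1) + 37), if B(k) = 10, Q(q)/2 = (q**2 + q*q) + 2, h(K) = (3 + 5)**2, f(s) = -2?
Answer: -20 + sqrt(101) ≈ -9.9501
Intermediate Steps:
h(K) = 64 (h(K) = 8**2 = 64)
Q(q) = 4 + 4*q**2 (Q(q) = 2*((q**2 + q*q) + 2) = 2*((q**2 + q**2) + 2) = 2*(2*q**2 + 2) = 2*(2 + 2*q**2) = 4 + 4*q**2)
f(-3)*B(Q(-3/(-4))) + sqrt(h(-1) + 37) = -2*10 + sqrt(64 + 37) = -20 + sqrt(101)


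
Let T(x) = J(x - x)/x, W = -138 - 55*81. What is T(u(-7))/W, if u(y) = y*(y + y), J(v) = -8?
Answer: 4/225057 ≈ 1.7773e-5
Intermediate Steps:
W = -4593 (W = -138 - 4455 = -4593)
u(y) = 2*y**2 (u(y) = y*(2*y) = 2*y**2)
T(x) = -8/x
T(u(-7))/W = -8/(2*(-7)**2)/(-4593) = -8/(2*49)*(-1/4593) = -8/98*(-1/4593) = -8*1/98*(-1/4593) = -4/49*(-1/4593) = 4/225057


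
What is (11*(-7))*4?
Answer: -308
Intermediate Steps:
(11*(-7))*4 = -77*4 = -308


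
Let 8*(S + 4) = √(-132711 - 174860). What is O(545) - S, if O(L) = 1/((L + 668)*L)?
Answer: 2644341/661085 - I*√307571/8 ≈ 4.0 - 69.324*I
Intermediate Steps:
S = -4 + I*√307571/8 (S = -4 + √(-132711 - 174860)/8 = -4 + √(-307571)/8 = -4 + (I*√307571)/8 = -4 + I*√307571/8 ≈ -4.0 + 69.324*I)
O(L) = 1/(L*(668 + L)) (O(L) = 1/((668 + L)*L) = 1/(L*(668 + L)))
O(545) - S = 1/(545*(668 + 545)) - (-4 + I*√307571/8) = (1/545)/1213 + (4 - I*√307571/8) = (1/545)*(1/1213) + (4 - I*√307571/8) = 1/661085 + (4 - I*√307571/8) = 2644341/661085 - I*√307571/8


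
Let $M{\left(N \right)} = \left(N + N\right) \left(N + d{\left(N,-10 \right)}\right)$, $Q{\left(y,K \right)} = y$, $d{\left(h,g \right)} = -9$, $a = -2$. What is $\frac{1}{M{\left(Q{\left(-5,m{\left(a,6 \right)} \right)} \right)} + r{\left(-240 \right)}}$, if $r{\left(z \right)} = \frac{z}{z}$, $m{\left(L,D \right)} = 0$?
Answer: $\frac{1}{141} \approx 0.0070922$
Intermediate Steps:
$r{\left(z \right)} = 1$
$M{\left(N \right)} = 2 N \left(-9 + N\right)$ ($M{\left(N \right)} = \left(N + N\right) \left(N - 9\right) = 2 N \left(-9 + N\right)$)
$\frac{1}{M{\left(Q{\left(-5,m{\left(a,6 \right)} \right)} \right)} + r{\left(-240 \right)}} = \frac{1}{2 \left(-5\right) \left(-9 - 5\right) + 1} = \frac{1}{2 \left(-5\right) \left(-14\right) + 1} = \frac{1}{140 + 1} = \frac{1}{141}$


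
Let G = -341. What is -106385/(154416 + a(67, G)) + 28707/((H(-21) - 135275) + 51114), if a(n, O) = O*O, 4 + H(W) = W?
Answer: -5575675463/7596299214 ≈ -0.73400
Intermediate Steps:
H(W) = -4 + W
a(n, O) = O**2
-106385/(154416 + a(67, G)) + 28707/((H(-21) - 135275) + 51114) = -106385/(154416 + (-341)**2) + 28707/(((-4 - 21) - 135275) + 51114) = -106385/(154416 + 116281) + 28707/((-25 - 135275) + 51114) = -106385/270697 + 28707/(-135300 + 51114) = -106385*1/270697 + 28707/(-84186) = -106385/270697 + 28707*(-1/84186) = -106385/270697 - 9569/28062 = -5575675463/7596299214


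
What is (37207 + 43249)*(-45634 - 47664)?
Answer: -7506383888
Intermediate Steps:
(37207 + 43249)*(-45634 - 47664) = 80456*(-93298) = -7506383888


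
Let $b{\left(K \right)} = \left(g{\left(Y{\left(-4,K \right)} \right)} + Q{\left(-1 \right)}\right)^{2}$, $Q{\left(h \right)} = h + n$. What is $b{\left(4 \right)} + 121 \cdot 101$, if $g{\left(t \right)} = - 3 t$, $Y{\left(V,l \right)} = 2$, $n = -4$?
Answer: $12342$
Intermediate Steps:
$Q{\left(h \right)} = -4 + h$ ($Q{\left(h \right)} = h - 4 = -4 + h$)
$b{\left(K \right)} = 121$ ($b{\left(K \right)} = \left(\left(-3\right) 2 - 5\right)^{2} = \left(-6 - 5\right)^{2} = \left(-11\right)^{2} = 121$)
$b{\left(4 \right)} + 121 \cdot 101 = 121 + 121 \cdot 101 = 121 + 12221 = 12342$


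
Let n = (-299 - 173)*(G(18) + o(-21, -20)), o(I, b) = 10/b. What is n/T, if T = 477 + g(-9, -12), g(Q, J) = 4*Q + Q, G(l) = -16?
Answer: 649/36 ≈ 18.028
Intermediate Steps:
g(Q, J) = 5*Q
T = 432 (T = 477 + 5*(-9) = 477 - 45 = 432)
n = 7788 (n = (-299 - 173)*(-16 + 10/(-20)) = -472*(-16 + 10*(-1/20)) = -472*(-16 - ½) = -472*(-33/2) = 7788)
n/T = 7788/432 = 7788*(1/432) = 649/36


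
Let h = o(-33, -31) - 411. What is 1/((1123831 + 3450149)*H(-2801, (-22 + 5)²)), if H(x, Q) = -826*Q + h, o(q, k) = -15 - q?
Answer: -1/1093670635860 ≈ -9.1435e-13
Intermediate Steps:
h = -393 (h = (-15 - 1*(-33)) - 411 = (-15 + 33) - 411 = 18 - 411 = -393)
H(x, Q) = -393 - 826*Q (H(x, Q) = -826*Q - 393 = -393 - 826*Q)
1/((1123831 + 3450149)*H(-2801, (-22 + 5)²)) = 1/((1123831 + 3450149)*(-393 - 826*(-22 + 5)²)) = 1/(4573980*(-393 - 826*(-17)²)) = 1/(4573980*(-393 - 826*289)) = 1/(4573980*(-393 - 238714)) = (1/4573980)/(-239107) = (1/4573980)*(-1/239107) = -1/1093670635860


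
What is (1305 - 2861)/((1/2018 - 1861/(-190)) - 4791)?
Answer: 149150380/458302383 ≈ 0.32544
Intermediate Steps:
(1305 - 2861)/((1/2018 - 1861/(-190)) - 4791) = -1556/((1/2018 - 1861*(-1/190)) - 4791) = -1556/((1/2018 + 1861/190) - 4791) = -1556/(938922/95855 - 4791) = -1556/(-458302383/95855) = -1556*(-95855/458302383) = 149150380/458302383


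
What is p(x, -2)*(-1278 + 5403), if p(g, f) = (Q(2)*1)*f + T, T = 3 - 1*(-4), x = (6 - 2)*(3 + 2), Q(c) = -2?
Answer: 45375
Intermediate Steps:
x = 20 (x = 4*5 = 20)
T = 7 (T = 3 + 4 = 7)
p(g, f) = 7 - 2*f (p(g, f) = (-2*1)*f + 7 = -2*f + 7 = 7 - 2*f)
p(x, -2)*(-1278 + 5403) = (7 - 2*(-2))*(-1278 + 5403) = (7 + 4)*4125 = 11*4125 = 45375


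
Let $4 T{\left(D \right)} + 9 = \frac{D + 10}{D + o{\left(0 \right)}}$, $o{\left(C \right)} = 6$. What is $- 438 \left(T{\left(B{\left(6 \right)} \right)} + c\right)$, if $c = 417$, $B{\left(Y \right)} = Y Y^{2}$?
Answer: $- \frac{6725563}{37} \approx -1.8177 \cdot 10^{5}$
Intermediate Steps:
$B{\left(Y \right)} = Y^{3}$
$T{\left(D \right)} = - \frac{9}{4} + \frac{10 + D}{4 \left(6 + D\right)}$ ($T{\left(D \right)} = - \frac{9}{4} + \frac{\left(D + 10\right) \frac{1}{D + 6}}{4} = - \frac{9}{4} + \frac{\left(10 + D\right) \frac{1}{6 + D}}{4} = - \frac{9}{4} + \frac{\frac{1}{6 + D} \left(10 + D\right)}{4} = - \frac{9}{4} + \frac{10 + D}{4 \left(6 + D\right)}$)
$- 438 \left(T{\left(B{\left(6 \right)} \right)} + c\right) = - 438 \left(\frac{-11 - 2 \cdot 6^{3}}{6 + 6^{3}} + 417\right) = - 438 \left(\frac{-11 - 432}{6 + 216} + 417\right) = - 438 \left(\frac{-11 - 432}{222} + 417\right) = - 438 \left(\frac{1}{222} \left(-443\right) + 417\right) = - 438 \left(- \frac{443}{222} + 417\right) = \left(-438\right) \frac{92131}{222} = - \frac{6725563}{37}$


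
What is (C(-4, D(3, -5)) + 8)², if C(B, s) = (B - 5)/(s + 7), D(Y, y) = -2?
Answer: 961/25 ≈ 38.440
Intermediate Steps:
C(B, s) = (-5 + B)/(7 + s)
(C(-4, D(3, -5)) + 8)² = ((-5 - 4)/(7 - 2) + 8)² = (-9/5 + 8)² = (31/5)² = 961/25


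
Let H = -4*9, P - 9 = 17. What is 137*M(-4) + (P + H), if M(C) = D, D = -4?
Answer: -558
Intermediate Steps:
P = 26 (P = 9 + 17 = 26)
M(C) = -4
H = -36
137*M(-4) + (P + H) = 137*(-4) + (26 - 36) = -548 - 10 = -558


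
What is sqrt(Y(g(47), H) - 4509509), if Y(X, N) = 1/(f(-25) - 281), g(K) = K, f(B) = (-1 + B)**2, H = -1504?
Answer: I*sqrt(703596141330)/395 ≈ 2123.6*I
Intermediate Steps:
Y(X, N) = 1/395 (Y(X, N) = 1/((-1 - 25)**2 - 281) = 1/((-26)**2 - 281) = 1/(676 - 281) = 1/395)
sqrt(Y(g(47), H) - 4509509) = sqrt(1/395 - 4509509) = sqrt(-1781256054/395) = I*sqrt(703596141330)/395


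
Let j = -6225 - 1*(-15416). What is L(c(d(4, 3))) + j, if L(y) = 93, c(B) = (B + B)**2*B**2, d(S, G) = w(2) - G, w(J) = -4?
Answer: 9284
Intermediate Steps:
d(S, G) = -4 - G
j = 9191 (j = -6225 + 15416 = 9191)
c(B) = 4*B**4 (c(B) = (2*B)**2*B**2 = (4*B**2)*B**2 = 4*B**4)
L(c(d(4, 3))) + j = 93 + 9191 = 9284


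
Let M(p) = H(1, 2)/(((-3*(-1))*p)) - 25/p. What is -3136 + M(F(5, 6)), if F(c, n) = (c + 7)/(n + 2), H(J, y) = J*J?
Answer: -28372/9 ≈ -3152.4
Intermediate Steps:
H(J, y) = J²
F(c, n) = (7 + c)/(2 + n)
M(p) = -74/(3*p) (M(p) = 1²/(((-3*(-1))*p)) - 25/p = 1/(3*p) - 25/p = -74/(3*p))
-3136 + M(F(5, 6)) = -3136 - 74*(2 + 6)/(7 + 5)/3 = -3136 - 74/(3*(12/8)) = -3136 - 74/(3*((⅛)*12)) = -3136 - 74/(3*3/2) = -3136 - 74/3*⅔ = -3136 - 148/9 = -28372/9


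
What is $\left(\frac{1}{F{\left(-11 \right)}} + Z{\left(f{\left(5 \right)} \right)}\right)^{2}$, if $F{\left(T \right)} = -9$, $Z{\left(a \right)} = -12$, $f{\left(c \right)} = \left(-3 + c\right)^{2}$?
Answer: $\frac{11881}{81} \approx 146.68$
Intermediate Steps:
$\left(\frac{1}{F{\left(-11 \right)}} + Z{\left(f{\left(5 \right)} \right)}\right)^{2} = \left(\frac{1}{-9} - 12\right)^{2} = \left(- \frac{1}{9} - 12\right)^{2} = \left(- \frac{109}{9}\right)^{2} = \frac{11881}{81}$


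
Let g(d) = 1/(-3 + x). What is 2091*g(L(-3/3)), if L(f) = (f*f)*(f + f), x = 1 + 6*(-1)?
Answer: -2091/8 ≈ -261.38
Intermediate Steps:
x = -5 (x = 1 - 6 = -5)
L(f) = 2*f³ (L(f) = f²*(2*f) = 2*f³)
g(d) = -⅛ (g(d) = 1/(-3 - 5) = 1/(-8) = -⅛)
2091*g(L(-3/3)) = 2091*(-⅛) = -2091/8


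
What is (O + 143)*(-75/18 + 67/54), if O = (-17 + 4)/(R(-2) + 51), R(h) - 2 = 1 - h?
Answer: -210535/504 ≈ -417.73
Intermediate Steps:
R(h) = 3 - h (R(h) = 2 + (1 - h) = 3 - h)
O = -13/56 (O = (-17 + 4)/((3 - 1*(-2)) + 51) = -13/((3 + 2) + 51) = -13/(5 + 51) = -13/56 ≈ -0.23214)
(O + 143)*(-75/18 + 67/54) = (-13/56 + 143)*(-75/18 + 67/54) = 7995*(-75*1/18 + 67*(1/54))/56 = 7995*(-25/6 + 67/54)/56 = (7995/56)*(-79/27) = -210535/504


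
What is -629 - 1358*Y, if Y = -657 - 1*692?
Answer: 1831313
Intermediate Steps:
Y = -1349 (Y = -657 - 692 = -1349)
-629 - 1358*Y = -629 - 1358*(-1349) = -629 + 1831942 = 1831313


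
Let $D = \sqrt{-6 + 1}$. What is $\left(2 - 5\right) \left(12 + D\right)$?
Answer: $-36 - 3 i \sqrt{5} \approx -36.0 - 6.7082 i$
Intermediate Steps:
$D = i \sqrt{5}$ ($D = \sqrt{-5} = i \sqrt{5} \approx 2.2361 i$)
$\left(2 - 5\right) \left(12 + D\right) = \left(2 - 5\right) \left(12 + i \sqrt{5}\right) = - 3 \left(12 + i \sqrt{5}\right) = -36 - 3 i \sqrt{5}$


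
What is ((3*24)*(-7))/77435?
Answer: -504/77435 ≈ -0.0065087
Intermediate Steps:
((3*24)*(-7))/77435 = (72*(-7))*(1/77435) = -504*1/77435 = -504/77435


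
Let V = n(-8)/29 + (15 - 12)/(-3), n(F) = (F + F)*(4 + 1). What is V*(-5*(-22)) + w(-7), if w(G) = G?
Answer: -12193/29 ≈ -420.45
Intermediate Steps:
n(F) = 10*F (n(F) = (2*F)*5 = 10*F)
V = -109/29 (V = (10*(-8))/29 + (15 - 12)/(-3) = -80*1/29 + 3*(-⅓) = -80/29 - 1 = -109/29 ≈ -3.7586)
V*(-5*(-22)) + w(-7) = -(-545)*(-22)/29 - 7 = -109/29*110 - 7 = -11990/29 - 7 = -12193/29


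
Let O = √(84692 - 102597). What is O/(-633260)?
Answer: -I*√17905/633260 ≈ -0.0002113*I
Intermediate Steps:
O = I*√17905 (O = √(-17905) = I*√17905 ≈ 133.81*I)
O/(-633260) = (I*√17905)/(-633260) = (I*√17905)*(-1/633260) = -I*√17905/633260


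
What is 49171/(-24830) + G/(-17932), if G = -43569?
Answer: 100041949/222625780 ≈ 0.44937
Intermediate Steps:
49171/(-24830) + G/(-17932) = 49171/(-24830) - 43569/(-17932) = 49171*(-1/24830) - 43569*(-1/17932) = -49171/24830 + 43569/17932 = 100041949/222625780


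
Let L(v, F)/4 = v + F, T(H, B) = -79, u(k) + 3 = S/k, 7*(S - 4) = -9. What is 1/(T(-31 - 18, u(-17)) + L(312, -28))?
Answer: 1/1057 ≈ 0.00094607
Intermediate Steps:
S = 19/7 (S = 4 + (⅐)*(-9) = 4 - 9/7 = 19/7 ≈ 2.7143)
u(k) = -3 + 19/(7*k)
L(v, F) = 4*F + 4*v (L(v, F) = 4*(v + F) = 4*(F + v) = 4*F + 4*v)
1/(T(-31 - 18, u(-17)) + L(312, -28)) = 1/(-79 + (4*(-28) + 4*312)) = 1/(-79 + (-112 + 1248)) = 1/(-79 + 1136) = 1/1057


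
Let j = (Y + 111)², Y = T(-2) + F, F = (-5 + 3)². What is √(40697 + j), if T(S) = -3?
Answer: √53241 ≈ 230.74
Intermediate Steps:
F = 4 (F = (-2)² = 4)
Y = 1 (Y = -3 + 4 = 1)
j = 12544 (j = (1 + 111)² = 112² = 12544)
√(40697 + j) = √(40697 + 12544) = √53241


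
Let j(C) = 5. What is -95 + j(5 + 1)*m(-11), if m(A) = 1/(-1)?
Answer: -100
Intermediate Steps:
m(A) = -1
-95 + j(5 + 1)*m(-11) = -95 + 5*(-1) = -95 - 5 = -100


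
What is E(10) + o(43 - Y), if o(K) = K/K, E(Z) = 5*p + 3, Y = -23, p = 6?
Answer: 34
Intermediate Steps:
E(Z) = 33 (E(Z) = 5*6 + 3 = 30 + 3 = 33)
o(K) = 1
E(10) + o(43 - Y) = 33 + 1 = 34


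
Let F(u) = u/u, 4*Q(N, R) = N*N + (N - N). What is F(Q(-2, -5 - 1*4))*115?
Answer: 115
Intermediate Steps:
Q(N, R) = N²/4 (Q(N, R) = (N*N + (N - N))/4 = (N² + 0)/4 = N²/4)
F(u) = 1
F(Q(-2, -5 - 1*4))*115 = 1*115 = 115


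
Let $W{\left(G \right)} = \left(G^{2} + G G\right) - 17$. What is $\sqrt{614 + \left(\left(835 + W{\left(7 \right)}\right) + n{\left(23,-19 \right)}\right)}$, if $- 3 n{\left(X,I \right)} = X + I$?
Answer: $\frac{\sqrt{13758}}{3} \approx 39.098$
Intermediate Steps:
$n{\left(X,I \right)} = - \frac{I}{3} - \frac{X}{3}$ ($n{\left(X,I \right)} = - \frac{X + I}{3} = - \frac{I + X}{3} = - \frac{I}{3} - \frac{X}{3}$)
$W{\left(G \right)} = -17 + 2 G^{2}$ ($W{\left(G \right)} = \left(G^{2} + G^{2}\right) - 17 = 2 G^{2} - 17 = -17 + 2 G^{2}$)
$\sqrt{614 + \left(\left(835 + W{\left(7 \right)}\right) + n{\left(23,-19 \right)}\right)} = \sqrt{614 + \left(\left(835 - \left(17 - 2 \cdot 7^{2}\right)\right) - \frac{4}{3}\right)} = \sqrt{614 + \left(\left(835 + \left(-17 + 2 \cdot 49\right)\right) + \left(\frac{19}{3} - \frac{23}{3}\right)\right)} = \sqrt{614 + \left(\left(835 + \left(-17 + 98\right)\right) - \frac{4}{3}\right)} = \sqrt{614 + \left(\left(835 + 81\right) - \frac{4}{3}\right)} = \sqrt{614 + \left(916 - \frac{4}{3}\right)} = \sqrt{614 + \frac{2744}{3}} = \sqrt{\frac{4586}{3}} = \frac{\sqrt{13758}}{3}$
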